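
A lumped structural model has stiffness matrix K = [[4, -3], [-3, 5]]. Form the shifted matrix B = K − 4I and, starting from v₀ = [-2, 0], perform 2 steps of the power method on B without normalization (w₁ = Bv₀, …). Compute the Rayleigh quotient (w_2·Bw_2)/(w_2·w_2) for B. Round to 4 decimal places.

μ ≈ 1.9000

B = K − 4I has rows (0, -3); (-3, 1)
w1 = Bv₀ = (0, 6)
w2 = Bw1 = (-18, 6)
Bw2 = (-18, 60)
w2·Bw2 = 684; w2·w2 = 360; μ ≈ 684/360 = 1.9000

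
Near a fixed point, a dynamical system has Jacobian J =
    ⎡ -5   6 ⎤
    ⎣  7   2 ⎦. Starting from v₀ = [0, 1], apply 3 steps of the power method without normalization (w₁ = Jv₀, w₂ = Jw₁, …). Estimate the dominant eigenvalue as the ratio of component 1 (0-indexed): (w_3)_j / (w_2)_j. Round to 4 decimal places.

w1 = Jv₀ = (6, 2)
w2 = Jw1 = (-18, 46)
w3 = Jw2 = (366, -34)
Ratio at component: -34 / 46 = -0.7391

-0.7391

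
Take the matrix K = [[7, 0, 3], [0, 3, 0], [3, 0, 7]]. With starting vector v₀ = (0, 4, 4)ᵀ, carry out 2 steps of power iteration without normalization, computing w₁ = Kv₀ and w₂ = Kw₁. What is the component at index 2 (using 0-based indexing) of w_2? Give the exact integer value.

w1 = Kv₀ = (7·0 + 0·4 + 3·4; 0·0 + 3·4 + 0·4; 3·0 + 0·4 + 7·4) = (12, 12, 28)
w2 = Kw1 = (7·12 + 0·12 + 3·28; 0·12 + 3·12 + 0·28; 3·12 + 0·12 + 7·28) = (168, 36, 232)
The requested component of w2 is 232.

232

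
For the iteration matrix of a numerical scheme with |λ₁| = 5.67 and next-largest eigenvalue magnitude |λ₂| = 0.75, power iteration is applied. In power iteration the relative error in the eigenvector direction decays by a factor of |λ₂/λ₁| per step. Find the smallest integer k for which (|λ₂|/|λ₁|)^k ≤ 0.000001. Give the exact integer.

|λ₂/λ₁| = 0.75/5.67 = 0.13228
Need k ≥ ln(0.000001) / ln(0.13228) = -13.8155 / -2.0229 ≈ 6.830
Smallest integer k satisfying the bound: 7

7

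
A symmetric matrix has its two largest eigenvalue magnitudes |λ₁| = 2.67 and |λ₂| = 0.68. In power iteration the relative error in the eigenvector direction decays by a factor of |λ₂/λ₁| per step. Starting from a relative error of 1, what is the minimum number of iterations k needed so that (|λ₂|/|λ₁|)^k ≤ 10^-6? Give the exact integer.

11

|λ₂/λ₁| = 0.68/2.67 = 0.25468
Need k ≥ ln(10^-6) / ln(0.25468) = -13.8155 / -1.3677 ≈ 10.101
Smallest integer k satisfying the bound: 11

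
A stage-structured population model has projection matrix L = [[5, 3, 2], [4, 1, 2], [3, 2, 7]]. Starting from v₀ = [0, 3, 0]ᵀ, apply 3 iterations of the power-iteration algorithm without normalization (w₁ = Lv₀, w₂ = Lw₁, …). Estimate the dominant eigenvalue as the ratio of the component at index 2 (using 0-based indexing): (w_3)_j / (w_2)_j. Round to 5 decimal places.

11.00000

w1 = Lv₀ = (9, 3, 6)
w2 = Lw1 = (66, 51, 75)
w3 = Lw2 = (633, 465, 825)
Ratio at component: 825 / 75 = 11.00000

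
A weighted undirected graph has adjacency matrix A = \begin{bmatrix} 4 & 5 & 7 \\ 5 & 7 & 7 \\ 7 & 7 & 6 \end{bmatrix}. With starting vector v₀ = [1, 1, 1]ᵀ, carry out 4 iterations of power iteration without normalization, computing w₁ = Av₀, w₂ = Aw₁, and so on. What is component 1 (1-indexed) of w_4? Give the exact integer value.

101947

w1 = Av₀ = (16, 19, 20)
w2 = Aw1 = (299, 353, 365)
w3 = Aw2 = (5516, 6521, 6754)
w4 = Aw3 = (101947, 120505, 124783)
The requested component of w4 is 101947.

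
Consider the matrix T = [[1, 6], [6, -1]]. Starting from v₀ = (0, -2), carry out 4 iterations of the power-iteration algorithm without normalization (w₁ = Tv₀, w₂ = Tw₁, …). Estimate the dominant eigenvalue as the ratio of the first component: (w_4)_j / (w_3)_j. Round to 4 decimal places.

0.0000

w1 = Tv₀ = (1·0 + 6·(-2); 6·0 + (-1)·(-2)) = (-12, 2)
w2 = Tw1 = (1·(-12) + 6·2; 6·(-12) + (-1)·2) = (0, -74)
w3 = Tw2 = (-444, 74)
w4 = Tw3 = (0, -2738)
Ratio at component: 0 / -444 = 0.0000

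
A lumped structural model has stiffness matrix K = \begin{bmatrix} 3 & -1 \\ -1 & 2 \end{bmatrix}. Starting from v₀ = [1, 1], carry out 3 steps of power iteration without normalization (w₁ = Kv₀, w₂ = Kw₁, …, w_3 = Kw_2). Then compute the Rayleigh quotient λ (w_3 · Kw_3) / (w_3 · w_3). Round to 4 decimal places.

w1 = Kv₀ = (2, 1)
w2 = Kw1 = (5, 0)
w3 = Kw2 = (15, -5)
Kw3 = (50, -25)
w3·Kw3 = 15·50 + (-5)·(-25) = 875; w3·w3 = 15·15 + (-5)·(-5) = 250
λ ≈ 875/250 = 3.5000

λ ≈ 3.5000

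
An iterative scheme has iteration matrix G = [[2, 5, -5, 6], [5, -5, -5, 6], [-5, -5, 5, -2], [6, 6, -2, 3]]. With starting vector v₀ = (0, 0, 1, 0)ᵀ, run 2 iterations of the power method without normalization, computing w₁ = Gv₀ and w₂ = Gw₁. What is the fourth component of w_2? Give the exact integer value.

w1 = Gv₀ = (-5, -5, 5, -2)
w2 = Gw1 = (-72, -37, 79, -76)
The requested component of w2 is -76.

-76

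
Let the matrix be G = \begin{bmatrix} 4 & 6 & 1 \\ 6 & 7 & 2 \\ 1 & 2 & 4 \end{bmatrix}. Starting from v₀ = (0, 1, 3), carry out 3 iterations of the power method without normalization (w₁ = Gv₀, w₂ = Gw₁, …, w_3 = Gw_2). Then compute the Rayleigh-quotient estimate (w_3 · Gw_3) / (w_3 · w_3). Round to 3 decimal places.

w1 = Gv₀ = (4·0 + 6·1 + 1·3; 6·0 + 7·1 + 2·3; 1·0 + 2·1 + 4·3) = (9, 13, 14)
w2 = Gw1 = (4·9 + 6·13 + 1·14; 6·9 + 7·13 + 2·14; 1·9 + 2·13 + 4·14) = (128, 173, 91)
w3 = Gw2 = (1641, 2161, 838)
Gw3 = (20368, 26649, 9315)
w3·Gw3 = 1641·20368 + 2161·26649 + 838·9315 = 98818347; w3·w3 = 1641·1641 + 2161·2161 + 838·838 = 8065046
λ ≈ 98818347/8065046 = 12.253

12.253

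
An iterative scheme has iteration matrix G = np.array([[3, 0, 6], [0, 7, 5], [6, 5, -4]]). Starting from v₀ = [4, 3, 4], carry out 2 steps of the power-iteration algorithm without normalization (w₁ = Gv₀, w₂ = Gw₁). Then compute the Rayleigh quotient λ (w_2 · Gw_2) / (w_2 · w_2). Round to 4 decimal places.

λ ≈ 9.6065

w1 = Gv₀ = (3·4 + 0·3 + 6·4; 0·4 + 7·3 + 5·4; 6·4 + 5·3 + (-4)·4) = (36, 41, 23)
w2 = Gw1 = (3·36 + 0·41 + 6·23; 0·36 + 7·41 + 5·23; 6·36 + 5·41 + (-4)·23) = (246, 402, 329)
Gw2 = (2712, 4459, 2170)
w2·Gw2 = 246·2712 + 402·4459 + 329·2170 = 3173600; w2·w2 = 246·246 + 402·402 + 329·329 = 330361
λ ≈ 3173600/330361 = 9.6065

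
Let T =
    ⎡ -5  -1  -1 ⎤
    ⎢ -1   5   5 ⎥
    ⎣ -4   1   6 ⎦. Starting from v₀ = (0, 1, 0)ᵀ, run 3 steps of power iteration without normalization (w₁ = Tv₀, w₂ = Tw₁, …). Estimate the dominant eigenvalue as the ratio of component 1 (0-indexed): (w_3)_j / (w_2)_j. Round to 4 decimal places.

7.4516

w1 = Tv₀ = (-1, 5, 1)
w2 = Tw1 = (-1, 31, 15)
w3 = Tw2 = (-41, 231, 125)
Ratio at component: 231 / 31 = 7.4516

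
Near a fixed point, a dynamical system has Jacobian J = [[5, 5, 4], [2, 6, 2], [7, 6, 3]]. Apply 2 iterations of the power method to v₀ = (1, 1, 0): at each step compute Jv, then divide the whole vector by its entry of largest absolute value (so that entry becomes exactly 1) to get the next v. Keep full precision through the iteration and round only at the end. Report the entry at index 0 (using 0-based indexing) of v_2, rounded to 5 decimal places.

Jv0 = (10.000000, 8.000000, 13.000000); divide by 13.000000 → v1 = (0.769231, 0.615385, 1.000000)
Jv1 = (10.923077, 7.230769, 12.076923); divide by 12.076923 → v2 = (0.904459, 0.598726, 1.000000)
Requested entry of v2: 142/157 = 0.90446

0.90446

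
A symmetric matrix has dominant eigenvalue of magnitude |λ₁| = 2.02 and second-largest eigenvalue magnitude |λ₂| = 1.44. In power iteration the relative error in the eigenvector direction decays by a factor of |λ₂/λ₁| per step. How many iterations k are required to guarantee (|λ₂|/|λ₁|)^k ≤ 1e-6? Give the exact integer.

41

|λ₂/λ₁| = 1.44/2.02 = 0.71287
Need k ≥ ln(1e-6) / ln(0.71287) = -13.8155 / -0.3385 ≈ 40.819
Smallest integer k satisfying the bound: 41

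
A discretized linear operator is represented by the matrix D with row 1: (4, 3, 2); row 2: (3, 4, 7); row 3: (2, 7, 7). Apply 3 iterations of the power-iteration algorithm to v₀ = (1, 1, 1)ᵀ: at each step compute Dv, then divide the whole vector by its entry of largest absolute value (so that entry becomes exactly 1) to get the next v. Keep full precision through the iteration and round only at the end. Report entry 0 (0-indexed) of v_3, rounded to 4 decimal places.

Dv0 = (9.00000, 14.00000, 16.00000); divide by 16.00000 → v1 = (0.56250, 0.87500, 1.00000)
Dv1 = (6.87500, 12.18750, 14.25000); divide by 14.25000 → v2 = (0.48246, 0.85526, 1.00000)
Dv2 = (6.49561, 11.86842, 13.95175); divide by 13.95175 → v3 = (0.46558, 0.85068, 1.00000)
Requested entry of v3: 1481/3181 = 0.4656

0.4656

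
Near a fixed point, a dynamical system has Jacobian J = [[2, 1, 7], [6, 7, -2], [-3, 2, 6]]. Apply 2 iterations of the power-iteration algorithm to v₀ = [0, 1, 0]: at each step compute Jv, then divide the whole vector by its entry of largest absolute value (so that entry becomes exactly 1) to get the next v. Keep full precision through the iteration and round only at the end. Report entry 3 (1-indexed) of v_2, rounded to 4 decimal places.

0.4510

Jv0 = (1.00000, 7.00000, 2.00000); divide by 7.00000 → v1 = (0.14286, 1.00000, 0.28571)
Jv1 = (3.28571, 7.28571, 3.28571); divide by 7.28571 → v2 = (0.45098, 1.00000, 0.45098)
Requested entry of v2: 23/51 = 0.4510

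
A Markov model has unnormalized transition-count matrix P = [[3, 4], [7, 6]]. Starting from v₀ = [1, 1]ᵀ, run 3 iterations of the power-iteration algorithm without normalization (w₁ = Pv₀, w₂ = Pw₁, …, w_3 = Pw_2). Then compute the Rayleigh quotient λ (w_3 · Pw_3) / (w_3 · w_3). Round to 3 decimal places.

w1 = Pv₀ = (3·1 + 4·1; 7·1 + 6·1) = (7, 13)
w2 = Pw1 = (3·7 + 4·13; 7·7 + 6·13) = (73, 127)
w3 = Pw2 = (727, 1273)
Pw3 = (7273, 12727)
w3·Pw3 = 727·7273 + 1273·12727 = 21488942; w3·w3 = 727·727 + 1273·1273 = 2149058
λ ≈ 21488942/2149058 = 9.999

λ ≈ 9.999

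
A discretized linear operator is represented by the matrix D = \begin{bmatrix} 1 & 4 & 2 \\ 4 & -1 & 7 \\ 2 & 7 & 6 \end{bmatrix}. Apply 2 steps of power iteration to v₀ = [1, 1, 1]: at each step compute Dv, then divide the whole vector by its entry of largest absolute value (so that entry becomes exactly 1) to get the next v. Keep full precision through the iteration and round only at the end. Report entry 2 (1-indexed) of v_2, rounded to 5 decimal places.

0.70690

Dv0 = (7.000000, 10.000000, 15.000000); divide by 15.000000 → v1 = (0.466667, 0.666667, 1.000000)
Dv1 = (5.133333, 8.200000, 11.600000); divide by 11.600000 → v2 = (0.442529, 0.706897, 1.000000)
Requested entry of v2: 123/174 = 0.70690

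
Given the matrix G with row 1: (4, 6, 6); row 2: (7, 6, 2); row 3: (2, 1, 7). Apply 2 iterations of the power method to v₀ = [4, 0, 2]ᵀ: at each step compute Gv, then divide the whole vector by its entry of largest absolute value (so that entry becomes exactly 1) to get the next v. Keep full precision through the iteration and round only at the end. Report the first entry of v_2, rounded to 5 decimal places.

1.00000

Gv0 = (28.000000, 32.000000, 22.000000); divide by 32.000000 → v1 = (0.875000, 1.000000, 0.687500)
Gv1 = (13.625000, 13.500000, 7.562500); divide by 13.625000 → v2 = (1.000000, 0.990826, 0.555046)
Requested entry of v2: 436/436 = 1.00000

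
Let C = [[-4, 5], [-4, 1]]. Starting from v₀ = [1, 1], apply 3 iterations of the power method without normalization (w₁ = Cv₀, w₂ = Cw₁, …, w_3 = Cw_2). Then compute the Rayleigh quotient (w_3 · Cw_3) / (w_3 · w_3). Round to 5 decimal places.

w1 = Cv₀ = (1, -3)
w2 = Cw1 = (-19, -7)
w3 = Cw2 = (41, 69)
Cw3 = (181, -95)
w3·Cw3 = 41·181 + 69·(-95) = 866; w3·w3 = 41·41 + 69·69 = 6442
λ ≈ 866/6442 = 0.13443

λ ≈ 0.13443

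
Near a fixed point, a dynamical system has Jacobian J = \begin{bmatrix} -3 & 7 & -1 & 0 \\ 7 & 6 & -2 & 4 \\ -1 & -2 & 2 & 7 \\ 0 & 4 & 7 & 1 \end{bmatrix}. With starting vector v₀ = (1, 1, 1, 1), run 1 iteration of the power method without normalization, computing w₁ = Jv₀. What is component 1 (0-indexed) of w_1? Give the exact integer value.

w1 = Jv₀ = ((-3)·1 + 7·1 + (-1)·1 + 0·1; 7·1 + 6·1 + (-2)·1 + 4·1; (-1)·1 + (-2)·1 + 2·1 + 7·1; 0·1 + 4·1 + 7·1 + 1·1) = (3, 15, 6, 12)
The requested component of w1 is 15.

15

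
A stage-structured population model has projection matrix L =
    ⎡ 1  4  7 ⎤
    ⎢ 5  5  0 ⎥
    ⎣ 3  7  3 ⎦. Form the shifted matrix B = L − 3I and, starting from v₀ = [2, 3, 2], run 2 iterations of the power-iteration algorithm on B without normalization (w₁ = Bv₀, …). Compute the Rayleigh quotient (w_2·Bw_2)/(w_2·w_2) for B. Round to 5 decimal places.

B = L − 3I has rows (-2, 4, 7); (5, 2, 0); (3, 7, 0)
w1 = Bv₀ = (22, 16, 27)
w2 = Bw1 = (209, 142, 178)
Bw2 = (1396, 1329, 1621)
w2·Bw2 = 769020; w2·w2 = 95529; μ ≈ 769020/95529 = 8.05012

8.05012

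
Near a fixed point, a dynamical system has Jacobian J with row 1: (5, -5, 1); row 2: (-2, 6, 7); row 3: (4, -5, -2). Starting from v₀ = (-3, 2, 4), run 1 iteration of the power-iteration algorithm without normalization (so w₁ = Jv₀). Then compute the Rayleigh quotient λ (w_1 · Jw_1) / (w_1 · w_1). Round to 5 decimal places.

w1 = Jv₀ = (5·(-3) + (-5)·2 + 1·4; (-2)·(-3) + 6·2 + 7·4; 4·(-3) + (-5)·2 + (-2)·4) = (-21, 46, -30)
Jw1 = (-365, 108, -254)
w1·Jw1 = (-21)·(-365) + 46·108 + (-30)·(-254) = 20253; w1·w1 = (-21)·(-21) + 46·46 + (-30)·(-30) = 3457
λ ≈ 20253/3457 = 5.85855

λ ≈ 5.85855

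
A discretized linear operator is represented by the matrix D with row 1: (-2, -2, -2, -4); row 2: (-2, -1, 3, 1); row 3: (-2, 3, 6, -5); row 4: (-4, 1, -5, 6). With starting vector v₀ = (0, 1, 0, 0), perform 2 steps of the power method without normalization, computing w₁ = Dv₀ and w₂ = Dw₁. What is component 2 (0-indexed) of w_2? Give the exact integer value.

14

w1 = Dv₀ = ((-2)·0 + (-2)·1 + (-2)·0 + (-4)·0; (-2)·0 + (-1)·1 + 3·0 + 1·0; (-2)·0 + 3·1 + 6·0 + (-5)·0; (-4)·0 + 1·1 + (-5)·0 + 6·0) = (-2, -1, 3, 1)
w2 = Dw1 = ((-2)·(-2) + (-2)·(-1) + (-2)·3 + (-4)·1; (-2)·(-2) + (-1)·(-1) + 3·3 + 1·1; (-2)·(-2) + 3·(-1) + 6·3 + (-5)·1; (-4)·(-2) + 1·(-1) + (-5)·3 + 6·1) = (-4, 15, 14, -2)
The requested component of w2 is 14.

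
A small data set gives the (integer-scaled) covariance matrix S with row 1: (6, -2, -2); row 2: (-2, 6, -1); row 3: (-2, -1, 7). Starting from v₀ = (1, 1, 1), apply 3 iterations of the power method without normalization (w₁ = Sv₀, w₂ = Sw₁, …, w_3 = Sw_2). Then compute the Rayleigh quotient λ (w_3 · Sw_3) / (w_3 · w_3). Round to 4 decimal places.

w1 = Sv₀ = (6·1 + (-2)·1 + (-2)·1; (-2)·1 + 6·1 + (-1)·1; (-2)·1 + (-1)·1 + 7·1) = (2, 3, 4)
w2 = Sw1 = (6·2 + (-2)·3 + (-2)·4; (-2)·2 + 6·3 + (-1)·4; (-2)·2 + (-1)·3 + 7·4) = (-2, 10, 21)
w3 = Sw2 = (-74, 43, 141)
Sw3 = (-812, 265, 1092)
w3·Sw3 = (-74)·(-812) + 43·265 + 141·1092 = 225455; w3·w3 = (-74)·(-74) + 43·43 + 141·141 = 27206
λ ≈ 225455/27206 = 8.2870

λ ≈ 8.2870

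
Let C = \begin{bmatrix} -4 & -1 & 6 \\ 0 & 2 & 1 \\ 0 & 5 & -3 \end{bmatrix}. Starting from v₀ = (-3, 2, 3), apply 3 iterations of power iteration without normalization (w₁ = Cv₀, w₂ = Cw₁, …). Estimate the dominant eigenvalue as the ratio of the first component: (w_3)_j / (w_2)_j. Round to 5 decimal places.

w1 = Cv₀ = ((-4)·(-3) + (-1)·2 + 6·3; 0·(-3) + 2·2 + 1·3; 0·(-3) + 5·2 + (-3)·3) = (28, 7, 1)
w2 = Cw1 = ((-4)·28 + (-1)·7 + 6·1; 0·28 + 2·7 + 1·1; 0·28 + 5·7 + (-3)·1) = (-113, 15, 32)
w3 = Cw2 = (629, 62, -21)
Ratio at component: 629 / -113 = -5.56637

-5.56637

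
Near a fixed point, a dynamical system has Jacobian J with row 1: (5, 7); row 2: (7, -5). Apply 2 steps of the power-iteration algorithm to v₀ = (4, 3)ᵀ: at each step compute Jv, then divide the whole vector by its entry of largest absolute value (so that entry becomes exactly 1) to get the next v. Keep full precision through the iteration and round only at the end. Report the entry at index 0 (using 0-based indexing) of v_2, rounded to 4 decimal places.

1.0000

Jv0 = (41.00000, 13.00000); divide by 41.00000 → v1 = (1.00000, 0.31707)
Jv1 = (7.21951, 5.41463); divide by 7.21951 → v2 = (1.00000, 0.75000)
Requested entry of v2: 296/296 = 1.0000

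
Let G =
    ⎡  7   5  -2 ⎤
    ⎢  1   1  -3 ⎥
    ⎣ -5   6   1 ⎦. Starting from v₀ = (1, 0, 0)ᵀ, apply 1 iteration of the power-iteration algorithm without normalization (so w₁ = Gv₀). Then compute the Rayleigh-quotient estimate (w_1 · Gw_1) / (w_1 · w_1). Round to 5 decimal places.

w1 = Gv₀ = (7·1 + 5·0 + (-2)·0; 1·1 + 1·0 + (-3)·0; (-5)·1 + 6·0 + 1·0) = (7, 1, -5)
Gw1 = (64, 23, -34)
w1·Gw1 = 7·64 + 1·23 + (-5)·(-34) = 641; w1·w1 = 7·7 + 1·1 + (-5)·(-5) = 75
λ ≈ 641/75 = 8.54667

8.54667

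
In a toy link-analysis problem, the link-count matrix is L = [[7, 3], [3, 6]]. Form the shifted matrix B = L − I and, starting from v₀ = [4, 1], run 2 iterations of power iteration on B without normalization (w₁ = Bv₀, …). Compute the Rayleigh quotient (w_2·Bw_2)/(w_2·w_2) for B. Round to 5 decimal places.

8.53126

B = L − I has rows (6, 3); (3, 5)
w1 = Bv₀ = (6·4 + 3·1; 3·4 + 5·1) = (27, 17)
w2 = Bw1 = (6·27 + 3·17; 3·27 + 5·17) = (213, 166)
Bw2 = (1776, 1469)
w2·Bw2 = 622142; w2·w2 = 72925; μ ≈ 622142/72925 = 8.53126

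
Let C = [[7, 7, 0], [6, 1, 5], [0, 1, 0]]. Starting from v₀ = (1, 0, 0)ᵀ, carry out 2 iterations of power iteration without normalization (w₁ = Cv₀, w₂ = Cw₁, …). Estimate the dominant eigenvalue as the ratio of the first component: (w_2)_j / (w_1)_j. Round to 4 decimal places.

λ ≈ 13.0000

w1 = Cv₀ = (7·1 + 7·0 + 0·0; 6·1 + 1·0 + 5·0; 0·1 + 1·0 + 0·0) = (7, 6, 0)
w2 = Cw1 = (7·7 + 7·6 + 0·0; 6·7 + 1·6 + 5·0; 0·7 + 1·6 + 0·0) = (91, 48, 6)
Ratio at component: 91 / 7 = 13.0000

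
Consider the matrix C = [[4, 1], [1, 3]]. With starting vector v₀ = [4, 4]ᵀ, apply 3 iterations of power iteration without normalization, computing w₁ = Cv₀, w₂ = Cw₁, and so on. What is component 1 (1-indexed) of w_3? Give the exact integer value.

452

w1 = Cv₀ = (20, 16)
w2 = Cw1 = (96, 68)
w3 = Cw2 = (452, 300)
The requested component of w3 is 452.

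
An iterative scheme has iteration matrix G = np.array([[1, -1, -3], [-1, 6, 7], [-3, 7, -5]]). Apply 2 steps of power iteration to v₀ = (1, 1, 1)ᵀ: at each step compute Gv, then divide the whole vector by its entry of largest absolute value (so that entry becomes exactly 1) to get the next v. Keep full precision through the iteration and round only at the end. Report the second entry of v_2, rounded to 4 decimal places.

0.6939

Gv0 = (-3.00000, 12.00000, -1.00000); divide by 12.00000 → v1 = (-0.25000, 1.00000, -0.08333)
Gv1 = (-1.00000, 5.66667, 8.16667); divide by 8.16667 → v2 = (-0.12245, 0.69388, 1.00000)
Requested entry of v2: 68/98 = 0.6939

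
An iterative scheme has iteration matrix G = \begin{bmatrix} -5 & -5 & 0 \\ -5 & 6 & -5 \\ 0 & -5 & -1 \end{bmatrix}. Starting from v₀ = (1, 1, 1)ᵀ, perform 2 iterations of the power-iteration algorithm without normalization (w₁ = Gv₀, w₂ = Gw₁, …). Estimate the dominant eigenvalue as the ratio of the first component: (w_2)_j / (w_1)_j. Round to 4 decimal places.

-7.0000

w1 = Gv₀ = ((-5)·1 + (-5)·1 + 0·1; (-5)·1 + 6·1 + (-5)·1; 0·1 + (-5)·1 + (-1)·1) = (-10, -4, -6)
w2 = Gw1 = ((-5)·(-10) + (-5)·(-4) + 0·(-6); (-5)·(-10) + 6·(-4) + (-5)·(-6); 0·(-10) + (-5)·(-4) + (-1)·(-6)) = (70, 56, 26)
Ratio at component: 70 / -10 = -7.0000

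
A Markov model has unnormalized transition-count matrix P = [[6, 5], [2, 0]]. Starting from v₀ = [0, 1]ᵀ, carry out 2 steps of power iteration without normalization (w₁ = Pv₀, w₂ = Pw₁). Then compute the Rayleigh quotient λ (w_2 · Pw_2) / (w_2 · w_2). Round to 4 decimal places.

7.5000

w1 = Pv₀ = (6·0 + 5·1; 2·0 + 0·1) = (5, 0)
w2 = Pw1 = (6·5 + 5·0; 2·5 + 0·0) = (30, 10)
Pw2 = (230, 60)
w2·Pw2 = 30·230 + 10·60 = 7500; w2·w2 = 30·30 + 10·10 = 1000
λ ≈ 7500/1000 = 7.5000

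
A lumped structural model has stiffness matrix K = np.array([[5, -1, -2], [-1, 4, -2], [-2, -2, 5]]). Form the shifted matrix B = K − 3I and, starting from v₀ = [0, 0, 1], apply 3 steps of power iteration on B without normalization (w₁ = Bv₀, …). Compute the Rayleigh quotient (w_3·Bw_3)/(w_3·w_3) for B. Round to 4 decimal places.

B = K − 3I has rows (2, -1, -2); (-1, 1, -2); (-2, -2, 2)
w1 = Bv₀ = (-2, -2, 2)
w2 = Bw1 = (-6, -4, 12)
w3 = Bw2 = (-32, -22, 44)
Bw3 = (-130, -78, 196)
w3·Bw3 = 14500; w3·w3 = 3444; μ ≈ 14500/3444 = 4.2102

μ ≈ 4.2102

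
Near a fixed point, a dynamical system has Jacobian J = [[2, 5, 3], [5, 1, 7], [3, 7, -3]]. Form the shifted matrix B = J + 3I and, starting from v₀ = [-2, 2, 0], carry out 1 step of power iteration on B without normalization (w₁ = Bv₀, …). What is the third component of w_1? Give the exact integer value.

B = J + 3I has rows (5, 5, 3); (5, 4, 7); (3, 7, 0)
w1 = Bv₀ = (0, -2, 8)
Requested component of w1: 8

8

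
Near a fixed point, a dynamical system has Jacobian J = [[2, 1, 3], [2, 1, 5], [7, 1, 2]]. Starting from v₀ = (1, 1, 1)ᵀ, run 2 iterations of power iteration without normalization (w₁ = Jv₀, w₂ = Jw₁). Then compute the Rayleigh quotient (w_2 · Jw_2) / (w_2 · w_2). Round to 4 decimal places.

λ ≈ 7.6911

w1 = Jv₀ = (2·1 + 1·1 + 3·1; 2·1 + 1·1 + 5·1; 7·1 + 1·1 + 2·1) = (6, 8, 10)
w2 = Jw1 = (2·6 + 1·8 + 3·10; 2·6 + 1·8 + 5·10; 7·6 + 1·8 + 2·10) = (50, 70, 70)
Jw2 = (380, 520, 560)
w2·Jw2 = 50·380 + 70·520 + 70·560 = 94600; w2·w2 = 50·50 + 70·70 + 70·70 = 12300
λ ≈ 94600/12300 = 7.6911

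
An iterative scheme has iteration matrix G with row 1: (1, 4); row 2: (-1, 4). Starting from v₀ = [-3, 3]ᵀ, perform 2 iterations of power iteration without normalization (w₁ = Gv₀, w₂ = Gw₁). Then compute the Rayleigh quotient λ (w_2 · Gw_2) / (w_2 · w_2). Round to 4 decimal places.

w1 = Gv₀ = (1·(-3) + 4·3; (-1)·(-3) + 4·3) = (9, 15)
w2 = Gw1 = (1·9 + 4·15; (-1)·9 + 4·15) = (69, 51)
Gw2 = (273, 135)
w2·Gw2 = 69·273 + 51·135 = 25722; w2·w2 = 69·69 + 51·51 = 7362
λ ≈ 25722/7362 = 3.4939

λ ≈ 3.4939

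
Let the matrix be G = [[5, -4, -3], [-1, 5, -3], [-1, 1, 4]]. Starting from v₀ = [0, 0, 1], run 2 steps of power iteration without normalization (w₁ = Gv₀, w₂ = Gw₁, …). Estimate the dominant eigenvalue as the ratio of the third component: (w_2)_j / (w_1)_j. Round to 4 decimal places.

w1 = Gv₀ = (5·0 + (-4)·0 + (-3)·1; (-1)·0 + 5·0 + (-3)·1; (-1)·0 + 1·0 + 4·1) = (-3, -3, 4)
w2 = Gw1 = (5·(-3) + (-4)·(-3) + (-3)·4; (-1)·(-3) + 5·(-3) + (-3)·4; (-1)·(-3) + 1·(-3) + 4·4) = (-15, -24, 16)
Ratio at component: 16 / 4 = 4.0000

4.0000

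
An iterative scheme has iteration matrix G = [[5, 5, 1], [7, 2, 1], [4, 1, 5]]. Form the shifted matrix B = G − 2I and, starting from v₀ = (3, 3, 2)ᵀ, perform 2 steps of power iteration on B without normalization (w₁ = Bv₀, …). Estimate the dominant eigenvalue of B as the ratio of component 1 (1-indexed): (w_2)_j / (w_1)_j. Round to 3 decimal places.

8.231

B = G − 2I has rows (3, 5, 1); (7, 0, 1); (4, 1, 3)
w1 = Bv₀ = (3·3 + 5·3 + 1·2; 7·3 + 0·3 + 1·2; 4·3 + 1·3 + 3·2) = (26, 23, 21)
w2 = Bw1 = (3·26 + 5·23 + 1·21; 7·26 + 0·23 + 1·21; 4·26 + 1·23 + 3·21) = (214, 203, 190)
Ratio: 214/26 = 8.231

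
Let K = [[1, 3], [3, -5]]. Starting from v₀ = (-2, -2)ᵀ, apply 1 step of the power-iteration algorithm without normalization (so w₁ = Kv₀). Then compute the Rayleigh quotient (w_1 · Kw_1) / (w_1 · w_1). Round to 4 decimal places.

w1 = Kv₀ = (1·(-2) + 3·(-2); 3·(-2) + (-5)·(-2)) = (-8, 4)
Kw1 = (4, -44)
w1·Kw1 = (-8)·4 + 4·(-44) = -208; w1·w1 = (-8)·(-8) + 4·4 = 80
λ ≈ -208/80 = -2.6000

-2.6000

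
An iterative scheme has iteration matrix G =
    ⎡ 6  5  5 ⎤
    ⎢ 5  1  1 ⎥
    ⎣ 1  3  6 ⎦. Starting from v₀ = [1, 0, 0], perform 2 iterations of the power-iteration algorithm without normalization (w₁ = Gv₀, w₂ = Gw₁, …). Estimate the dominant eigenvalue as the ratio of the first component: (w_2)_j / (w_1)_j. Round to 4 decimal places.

w1 = Gv₀ = (6·1 + 5·0 + 5·0; 5·1 + 1·0 + 1·0; 1·1 + 3·0 + 6·0) = (6, 5, 1)
w2 = Gw1 = (6·6 + 5·5 + 5·1; 5·6 + 1·5 + 1·1; 1·6 + 3·5 + 6·1) = (66, 36, 27)
Ratio at component: 66 / 6 = 11.0000

11.0000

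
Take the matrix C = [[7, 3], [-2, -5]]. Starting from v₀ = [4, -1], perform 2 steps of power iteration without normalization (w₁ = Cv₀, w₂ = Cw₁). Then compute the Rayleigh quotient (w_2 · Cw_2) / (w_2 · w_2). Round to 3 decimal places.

w1 = Cv₀ = (7·4 + 3·(-1); (-2)·4 + (-5)·(-1)) = (25, -3)
w2 = Cw1 = (7·25 + 3·(-3); (-2)·25 + (-5)·(-3)) = (166, -35)
Cw2 = (1057, -157)
w2·Cw2 = 166·1057 + (-35)·(-157) = 180957; w2·w2 = 166·166 + (-35)·(-35) = 28781
λ ≈ 180957/28781 = 6.287

λ ≈ 6.287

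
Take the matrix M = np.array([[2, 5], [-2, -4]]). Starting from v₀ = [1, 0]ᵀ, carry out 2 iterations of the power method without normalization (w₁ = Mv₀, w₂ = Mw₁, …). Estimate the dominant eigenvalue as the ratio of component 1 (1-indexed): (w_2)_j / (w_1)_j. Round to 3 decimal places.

w1 = Mv₀ = (2·1 + 5·0; (-2)·1 + (-4)·0) = (2, -2)
w2 = Mw1 = (2·2 + 5·(-2); (-2)·2 + (-4)·(-2)) = (-6, 4)
Ratio at component: -6 / 2 = -3.000

-3.000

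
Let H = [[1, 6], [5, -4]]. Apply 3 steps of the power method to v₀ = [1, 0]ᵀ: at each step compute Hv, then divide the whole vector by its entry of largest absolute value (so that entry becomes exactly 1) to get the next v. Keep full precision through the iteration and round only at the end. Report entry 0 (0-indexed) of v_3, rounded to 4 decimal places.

-0.2744

Hv0 = (1.00000, 5.00000); divide by 5.00000 → v1 = (0.20000, 1.00000)
Hv1 = (6.20000, -3.00000); divide by 6.20000 → v2 = (1.00000, -0.48387)
Hv2 = (-1.90323, 6.93548); divide by 6.93548 → v3 = (-0.27442, 1.00000)
Requested entry of v3: -59/215 = -0.2744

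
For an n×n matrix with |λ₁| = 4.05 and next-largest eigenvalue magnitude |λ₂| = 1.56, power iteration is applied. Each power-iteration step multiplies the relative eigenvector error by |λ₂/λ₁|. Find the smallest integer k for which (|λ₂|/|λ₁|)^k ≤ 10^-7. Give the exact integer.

17

|λ₂/λ₁| = 1.56/4.05 = 0.38519
Need k ≥ ln(10^-7) / ln(0.38519) = -16.1181 / -0.9540 ≈ 16.895
Smallest integer k satisfying the bound: 17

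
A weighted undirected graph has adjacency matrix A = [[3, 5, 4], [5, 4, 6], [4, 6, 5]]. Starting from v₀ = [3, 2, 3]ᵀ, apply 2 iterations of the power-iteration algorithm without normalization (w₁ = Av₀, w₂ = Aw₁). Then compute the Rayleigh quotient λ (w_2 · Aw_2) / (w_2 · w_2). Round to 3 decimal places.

14.137

w1 = Av₀ = (31, 41, 39)
w2 = Aw1 = (454, 553, 565)
Aw2 = (6387, 7872, 7959)
w2·Aw2 = 454·6387 + 553·7872 + 565·7959 = 11749749; w2·w2 = 454·454 + 553·553 + 565·565 = 831150
λ ≈ 11749749/831150 = 14.137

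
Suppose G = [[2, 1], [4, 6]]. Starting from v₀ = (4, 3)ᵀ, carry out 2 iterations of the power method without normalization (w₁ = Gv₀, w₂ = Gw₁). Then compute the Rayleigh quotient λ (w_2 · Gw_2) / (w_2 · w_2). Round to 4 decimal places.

w1 = Gv₀ = (2·4 + 1·3; 4·4 + 6·3) = (11, 34)
w2 = Gw1 = (2·11 + 1·34; 4·11 + 6·34) = (56, 248)
Gw2 = (360, 1712)
w2·Gw2 = 56·360 + 248·1712 = 444736; w2·w2 = 56·56 + 248·248 = 64640
λ ≈ 444736/64640 = 6.8802

λ ≈ 6.8802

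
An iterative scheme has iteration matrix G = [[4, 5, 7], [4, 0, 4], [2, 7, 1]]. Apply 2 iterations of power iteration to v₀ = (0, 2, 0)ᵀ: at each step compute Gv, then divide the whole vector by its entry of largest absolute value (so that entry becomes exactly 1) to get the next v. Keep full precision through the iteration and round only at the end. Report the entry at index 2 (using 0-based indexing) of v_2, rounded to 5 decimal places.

0.24638

Gv0 = (10.000000, 0.000000, 14.000000); divide by 14.000000 → v1 = (0.714286, 0.000000, 1.000000)
Gv1 = (9.857143, 6.857143, 2.428571); divide by 9.857143 → v2 = (1.000000, 0.695652, 0.246377)
Requested entry of v2: 34/138 = 0.24638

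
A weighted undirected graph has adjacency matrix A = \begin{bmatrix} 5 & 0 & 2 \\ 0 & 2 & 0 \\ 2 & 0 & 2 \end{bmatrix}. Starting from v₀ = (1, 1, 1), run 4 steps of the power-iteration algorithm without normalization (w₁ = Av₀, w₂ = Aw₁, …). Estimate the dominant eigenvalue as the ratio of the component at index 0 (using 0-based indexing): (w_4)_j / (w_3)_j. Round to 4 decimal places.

w1 = Av₀ = (7, 2, 4)
w2 = Aw1 = (43, 4, 22)
w3 = Aw2 = (259, 8, 130)
w4 = Aw3 = (1555, 16, 778)
Ratio at component: 1555 / 259 = 6.0039

6.0039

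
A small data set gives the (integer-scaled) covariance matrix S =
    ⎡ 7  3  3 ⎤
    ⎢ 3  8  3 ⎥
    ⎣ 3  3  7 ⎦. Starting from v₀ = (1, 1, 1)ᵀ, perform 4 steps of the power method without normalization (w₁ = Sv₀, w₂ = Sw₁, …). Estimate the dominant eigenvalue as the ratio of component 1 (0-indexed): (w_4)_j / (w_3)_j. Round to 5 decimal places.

w1 = Sv₀ = (7·1 + 3·1 + 3·1; 3·1 + 8·1 + 3·1; 3·1 + 3·1 + 7·1) = (13, 14, 13)
w2 = Sw1 = (7·13 + 3·14 + 3·13; 3·13 + 8·14 + 3·13; 3·13 + 3·14 + 7·13) = (172, 190, 172)
w3 = Sw2 = (2290, 2552, 2290)
w4 = Sw3 = (30556, 34156, 30556)
Ratio at component: 34156 / 2552 = 13.38401

13.38401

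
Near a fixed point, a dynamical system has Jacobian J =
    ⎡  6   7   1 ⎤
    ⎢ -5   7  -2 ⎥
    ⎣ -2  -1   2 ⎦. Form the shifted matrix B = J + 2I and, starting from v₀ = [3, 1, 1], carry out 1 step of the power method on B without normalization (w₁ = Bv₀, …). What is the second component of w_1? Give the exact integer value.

B = J + 2I has rows (8, 7, 1); (-5, 9, -2); (-2, -1, 4)
w1 = Bv₀ = (8·3 + 7·1 + 1·1; (-5)·3 + 9·1 + (-2)·1; (-2)·3 + (-1)·1 + 4·1) = (32, -8, -3)
Requested component of w1: -8

-8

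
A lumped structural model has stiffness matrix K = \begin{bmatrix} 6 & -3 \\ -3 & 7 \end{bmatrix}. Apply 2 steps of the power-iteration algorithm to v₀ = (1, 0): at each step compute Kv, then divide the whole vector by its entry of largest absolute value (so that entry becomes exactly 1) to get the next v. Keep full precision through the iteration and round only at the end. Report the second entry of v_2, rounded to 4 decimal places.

-0.8667

Kv0 = (6.00000, -3.00000); divide by 6.00000 → v1 = (1.00000, -0.50000)
Kv1 = (7.50000, -6.50000); divide by 7.50000 → v2 = (1.00000, -0.86667)
Requested entry of v2: -39/45 = -0.8667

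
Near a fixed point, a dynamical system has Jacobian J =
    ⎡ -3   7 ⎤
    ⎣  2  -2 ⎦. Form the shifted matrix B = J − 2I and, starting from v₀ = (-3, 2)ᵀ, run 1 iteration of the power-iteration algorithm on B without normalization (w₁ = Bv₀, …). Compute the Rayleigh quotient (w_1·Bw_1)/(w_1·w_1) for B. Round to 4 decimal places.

B = J − 2I has rows (-5, 7); (2, -4)
w1 = Bv₀ = (29, -14)
Bw1 = (-243, 114)
w1·Bw1 = -8643; w1·w1 = 1037; μ ≈ -8643/1037 = -8.3346

μ ≈ -8.3346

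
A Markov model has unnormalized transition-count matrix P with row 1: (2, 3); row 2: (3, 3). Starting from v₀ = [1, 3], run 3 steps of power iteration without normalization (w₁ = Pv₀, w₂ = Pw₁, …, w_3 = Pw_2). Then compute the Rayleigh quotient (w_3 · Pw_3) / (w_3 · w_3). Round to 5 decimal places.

5.54138

w1 = Pv₀ = (11, 12)
w2 = Pw1 = (58, 69)
w3 = Pw2 = (323, 381)
Pw3 = (1789, 2112)
w3·Pw3 = 323·1789 + 381·2112 = 1382519; w3·w3 = 323·323 + 381·381 = 249490
λ ≈ 1382519/249490 = 5.54138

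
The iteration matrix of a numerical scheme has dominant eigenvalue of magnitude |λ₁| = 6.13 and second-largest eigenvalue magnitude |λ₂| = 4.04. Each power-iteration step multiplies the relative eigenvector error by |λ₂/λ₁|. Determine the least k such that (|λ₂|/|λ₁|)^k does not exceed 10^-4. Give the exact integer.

23

|λ₂/λ₁| = 4.04/6.13 = 0.65905
Need k ≥ ln(10^-4) / ln(0.65905) = -9.2103 / -0.4170 ≈ 22.090
Smallest integer k satisfying the bound: 23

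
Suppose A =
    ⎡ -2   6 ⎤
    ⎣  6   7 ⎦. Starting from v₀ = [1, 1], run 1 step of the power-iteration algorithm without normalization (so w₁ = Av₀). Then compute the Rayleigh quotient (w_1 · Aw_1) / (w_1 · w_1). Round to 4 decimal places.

9.5946

w1 = Av₀ = (4, 13)
Aw1 = (70, 115)
w1·Aw1 = 4·70 + 13·115 = 1775; w1·w1 = 4·4 + 13·13 = 185
λ ≈ 1775/185 = 9.5946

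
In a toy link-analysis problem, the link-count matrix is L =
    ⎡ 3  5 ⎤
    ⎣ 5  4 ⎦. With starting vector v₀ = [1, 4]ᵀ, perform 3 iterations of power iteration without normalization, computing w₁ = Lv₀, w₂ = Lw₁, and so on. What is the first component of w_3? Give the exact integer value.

1517

w1 = Lv₀ = (3·1 + 5·4; 5·1 + 4·4) = (23, 21)
w2 = Lw1 = (3·23 + 5·21; 5·23 + 4·21) = (174, 199)
w3 = Lw2 = (1517, 1666)
The requested component of w3 is 1517.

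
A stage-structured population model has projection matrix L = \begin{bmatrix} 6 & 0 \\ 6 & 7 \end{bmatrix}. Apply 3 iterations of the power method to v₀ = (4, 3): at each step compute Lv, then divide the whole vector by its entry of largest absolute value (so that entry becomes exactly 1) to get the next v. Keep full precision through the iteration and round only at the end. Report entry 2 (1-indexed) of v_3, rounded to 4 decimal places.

Lv0 = (24.00000, 45.00000); divide by 45.00000 → v1 = (0.53333, 1.00000)
Lv1 = (3.20000, 10.20000); divide by 10.20000 → v2 = (0.31373, 1.00000)
Lv2 = (1.88235, 8.88235); divide by 8.88235 → v3 = (0.21192, 1.00000)
Requested entry of v3: 4077/4077 = 1.0000

1.0000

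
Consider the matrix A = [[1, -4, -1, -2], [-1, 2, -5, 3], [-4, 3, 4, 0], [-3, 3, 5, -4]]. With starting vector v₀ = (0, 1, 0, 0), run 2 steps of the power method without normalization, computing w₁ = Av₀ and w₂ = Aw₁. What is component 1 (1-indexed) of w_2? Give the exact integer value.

w1 = Av₀ = (1·0 + (-4)·1 + (-1)·0 + (-2)·0; (-1)·0 + 2·1 + (-5)·0 + 3·0; (-4)·0 + 3·1 + 4·0 + 0·0; (-3)·0 + 3·1 + 5·0 + (-4)·0) = (-4, 2, 3, 3)
w2 = Aw1 = (1·(-4) + (-4)·2 + (-1)·3 + (-2)·3; (-1)·(-4) + 2·2 + (-5)·3 + 3·3; (-4)·(-4) + 3·2 + 4·3 + 0·3; (-3)·(-4) + 3·2 + 5·3 + (-4)·3) = (-21, 2, 34, 21)
The requested component of w2 is -21.

-21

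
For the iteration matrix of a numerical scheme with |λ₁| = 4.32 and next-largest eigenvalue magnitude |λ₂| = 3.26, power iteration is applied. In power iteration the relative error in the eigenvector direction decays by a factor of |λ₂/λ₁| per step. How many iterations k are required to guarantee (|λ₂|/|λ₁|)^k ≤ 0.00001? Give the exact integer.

41

|λ₂/λ₁| = 3.26/4.32 = 0.75463
Need k ≥ ln(0.00001) / ln(0.75463) = -11.5129 / -0.2815 ≈ 40.894
Smallest integer k satisfying the bound: 41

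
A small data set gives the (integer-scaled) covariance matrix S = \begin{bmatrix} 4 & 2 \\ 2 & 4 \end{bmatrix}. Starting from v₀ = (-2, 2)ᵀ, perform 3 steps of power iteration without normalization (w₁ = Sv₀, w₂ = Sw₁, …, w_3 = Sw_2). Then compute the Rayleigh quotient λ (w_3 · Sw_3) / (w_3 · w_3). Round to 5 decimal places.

2.00000

w1 = Sv₀ = (4·(-2) + 2·2; 2·(-2) + 4·2) = (-4, 4)
w2 = Sw1 = (4·(-4) + 2·4; 2·(-4) + 4·4) = (-8, 8)
w3 = Sw2 = (-16, 16)
Sw3 = (-32, 32)
w3·Sw3 = (-16)·(-32) + 16·32 = 1024; w3·w3 = (-16)·(-16) + 16·16 = 512
λ ≈ 1024/512 = 2.00000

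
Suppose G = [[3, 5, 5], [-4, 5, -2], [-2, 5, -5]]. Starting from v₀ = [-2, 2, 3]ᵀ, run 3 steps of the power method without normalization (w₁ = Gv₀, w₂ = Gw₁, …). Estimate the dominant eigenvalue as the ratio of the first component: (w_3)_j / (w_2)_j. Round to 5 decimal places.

w1 = Gv₀ = (3·(-2) + 5·2 + 5·3; (-4)·(-2) + 5·2 + (-2)·3; (-2)·(-2) + 5·2 + (-5)·3) = (19, 12, -1)
w2 = Gw1 = (3·19 + 5·12 + 5·(-1); (-4)·19 + 5·12 + (-2)·(-1); (-2)·19 + 5·12 + (-5)·(-1)) = (112, -14, 27)
w3 = Gw2 = (401, -572, -429)
Ratio at component: 401 / 112 = 3.58036

λ ≈ 3.58036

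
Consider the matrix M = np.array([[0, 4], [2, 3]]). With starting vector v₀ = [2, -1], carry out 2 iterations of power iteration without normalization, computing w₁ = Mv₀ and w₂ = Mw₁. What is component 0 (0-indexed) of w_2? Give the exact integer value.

4

w1 = Mv₀ = (0·2 + 4·(-1); 2·2 + 3·(-1)) = (-4, 1)
w2 = Mw1 = (0·(-4) + 4·1; 2·(-4) + 3·1) = (4, -5)
The requested component of w2 is 4.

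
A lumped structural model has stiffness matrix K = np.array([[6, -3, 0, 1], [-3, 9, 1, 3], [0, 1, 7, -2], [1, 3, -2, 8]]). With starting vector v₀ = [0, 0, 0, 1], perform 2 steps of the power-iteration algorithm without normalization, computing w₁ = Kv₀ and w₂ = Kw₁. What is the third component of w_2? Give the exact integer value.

-27

w1 = Kv₀ = (6·0 + (-3)·0 + 0·0 + 1·1; (-3)·0 + 9·0 + 1·0 + 3·1; 0·0 + 1·0 + 7·0 + (-2)·1; 1·0 + 3·0 + (-2)·0 + 8·1) = (1, 3, -2, 8)
w2 = Kw1 = (6·1 + (-3)·3 + 0·(-2) + 1·8; (-3)·1 + 9·3 + 1·(-2) + 3·8; 0·1 + 1·3 + 7·(-2) + (-2)·8; 1·1 + 3·3 + (-2)·(-2) + 8·8) = (5, 46, -27, 78)
The requested component of w2 is -27.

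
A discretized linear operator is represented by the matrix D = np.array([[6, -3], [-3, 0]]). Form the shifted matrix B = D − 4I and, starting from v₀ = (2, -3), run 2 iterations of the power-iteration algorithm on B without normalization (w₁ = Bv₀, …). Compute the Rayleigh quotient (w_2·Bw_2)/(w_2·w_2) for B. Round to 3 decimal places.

-3.155

B = D − 4I has rows (2, -3); (-3, -4)
w1 = Bv₀ = (2·2 + (-3)·(-3); (-3)·2 + (-4)·(-3)) = (13, 6)
w2 = Bw1 = (2·13 + (-3)·6; (-3)·13 + (-4)·6) = (8, -63)
Bw2 = (205, 228)
w2·Bw2 = -12724; w2·w2 = 4033; μ ≈ -12724/4033 = -3.155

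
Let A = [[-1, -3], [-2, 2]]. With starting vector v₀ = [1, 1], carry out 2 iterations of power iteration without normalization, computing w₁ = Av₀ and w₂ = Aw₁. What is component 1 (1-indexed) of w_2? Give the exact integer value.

w1 = Av₀ = ((-1)·1 + (-3)·1; (-2)·1 + 2·1) = (-4, 0)
w2 = Aw1 = ((-1)·(-4) + (-3)·0; (-2)·(-4) + 2·0) = (4, 8)
The requested component of w2 is 4.

4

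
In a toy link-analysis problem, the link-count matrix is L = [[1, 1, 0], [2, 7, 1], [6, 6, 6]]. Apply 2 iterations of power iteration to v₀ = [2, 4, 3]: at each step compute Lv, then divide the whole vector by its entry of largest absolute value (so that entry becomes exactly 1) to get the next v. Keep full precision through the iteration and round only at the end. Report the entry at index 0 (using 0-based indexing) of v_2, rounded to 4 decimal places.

0.0719

Lv0 = (6.00000, 35.00000, 54.00000); divide by 54.00000 → v1 = (0.11111, 0.64815, 1.00000)
Lv1 = (0.75926, 5.75926, 10.55556); divide by 10.55556 → v2 = (0.07193, 0.54561, 1.00000)
Requested entry of v2: 41/570 = 0.0719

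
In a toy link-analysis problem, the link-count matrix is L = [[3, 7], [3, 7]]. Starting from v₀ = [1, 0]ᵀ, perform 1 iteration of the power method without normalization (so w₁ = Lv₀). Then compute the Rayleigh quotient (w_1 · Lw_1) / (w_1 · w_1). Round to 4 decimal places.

w1 = Lv₀ = (3·1 + 7·0; 3·1 + 7·0) = (3, 3)
Lw1 = (30, 30)
w1·Lw1 = 3·30 + 3·30 = 180; w1·w1 = 3·3 + 3·3 = 18
λ ≈ 180/18 = 10.0000

10.0000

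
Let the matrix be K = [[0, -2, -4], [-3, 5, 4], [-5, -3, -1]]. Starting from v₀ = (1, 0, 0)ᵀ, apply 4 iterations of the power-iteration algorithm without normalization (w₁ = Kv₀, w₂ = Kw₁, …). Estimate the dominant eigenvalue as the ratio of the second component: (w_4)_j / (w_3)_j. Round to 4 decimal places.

w1 = Kv₀ = (0, -3, -5)
w2 = Kw1 = (26, -35, 14)
w3 = Kw2 = (14, -197, -39)
w4 = Kw3 = (550, -1183, 560)
Ratio at component: -1183 / -197 = 6.0051

λ ≈ 6.0051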